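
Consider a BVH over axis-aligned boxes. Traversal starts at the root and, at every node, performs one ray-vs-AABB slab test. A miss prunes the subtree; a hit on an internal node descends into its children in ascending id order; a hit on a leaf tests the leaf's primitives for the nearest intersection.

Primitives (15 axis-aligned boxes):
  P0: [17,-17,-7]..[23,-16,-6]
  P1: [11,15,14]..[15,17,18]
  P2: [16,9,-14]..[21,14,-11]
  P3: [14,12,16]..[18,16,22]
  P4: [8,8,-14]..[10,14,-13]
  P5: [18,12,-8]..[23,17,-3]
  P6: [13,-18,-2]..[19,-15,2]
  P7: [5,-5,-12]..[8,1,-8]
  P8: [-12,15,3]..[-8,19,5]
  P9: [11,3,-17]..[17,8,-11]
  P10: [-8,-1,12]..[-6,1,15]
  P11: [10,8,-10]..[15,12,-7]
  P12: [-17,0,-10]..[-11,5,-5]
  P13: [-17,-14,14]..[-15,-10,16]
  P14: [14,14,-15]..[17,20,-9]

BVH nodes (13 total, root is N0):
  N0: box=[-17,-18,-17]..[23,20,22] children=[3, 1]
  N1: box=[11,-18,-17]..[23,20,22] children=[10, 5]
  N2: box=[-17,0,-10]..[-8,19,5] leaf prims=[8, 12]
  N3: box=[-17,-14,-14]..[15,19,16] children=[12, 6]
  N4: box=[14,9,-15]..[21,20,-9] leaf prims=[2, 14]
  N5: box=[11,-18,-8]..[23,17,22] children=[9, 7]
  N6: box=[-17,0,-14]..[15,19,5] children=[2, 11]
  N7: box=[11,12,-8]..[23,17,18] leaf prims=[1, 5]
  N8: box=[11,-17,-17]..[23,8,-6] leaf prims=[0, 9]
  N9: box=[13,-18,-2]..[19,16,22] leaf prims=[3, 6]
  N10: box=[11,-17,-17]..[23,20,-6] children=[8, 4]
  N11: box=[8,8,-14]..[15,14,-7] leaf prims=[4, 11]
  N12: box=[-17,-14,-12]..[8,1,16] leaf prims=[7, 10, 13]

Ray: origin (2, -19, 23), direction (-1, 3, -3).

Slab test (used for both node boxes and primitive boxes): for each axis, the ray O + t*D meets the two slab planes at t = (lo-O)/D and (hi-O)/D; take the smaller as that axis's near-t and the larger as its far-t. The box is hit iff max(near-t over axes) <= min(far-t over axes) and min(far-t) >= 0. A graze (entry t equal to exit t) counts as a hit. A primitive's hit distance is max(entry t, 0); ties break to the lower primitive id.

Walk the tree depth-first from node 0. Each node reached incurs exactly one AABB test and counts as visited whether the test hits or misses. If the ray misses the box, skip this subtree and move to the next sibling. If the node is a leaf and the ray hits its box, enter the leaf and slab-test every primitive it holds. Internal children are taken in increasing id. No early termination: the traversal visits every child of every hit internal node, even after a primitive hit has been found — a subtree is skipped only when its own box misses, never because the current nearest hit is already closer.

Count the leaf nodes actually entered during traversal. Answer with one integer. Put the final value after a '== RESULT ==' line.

Traverse from the root:
N0 x:[-21,19] y:[1/3,13] z:[1/3,40/3] -> hit [1/3,13], descend [1, 3]
  N1 x:[-21,-9] y:[1/3,13] z:[1/3,40/3] -> miss, prune
  N3 x:[-13,19] y:[5/3,38/3] z:[7/3,37/3] -> hit [7/3,37/3], descend [6, 12]
    N6 x:[-13,19] y:[19/3,38/3] z:[6,37/3] -> hit [19/3,37/3], descend [2, 11]
      N2 x:[10,19] y:[19/3,38/3] z:[6,11] -> hit [10,11] leaf, test {P8(miss), P12(miss)}
      N11 x:[-13,-6] y:[9,11] z:[10,37/3] -> miss, prune
    N12 x:[-6,19] y:[5/3,20/3] z:[7/3,35/3] -> hit [7/3,20/3] leaf, test {P7(miss), P10(miss), P13(miss)}

order=[0, 1, 3, 6, 2, 11, 12]  |boxes|=7  |leaves|=2  hit=miss

== RESULT ==
2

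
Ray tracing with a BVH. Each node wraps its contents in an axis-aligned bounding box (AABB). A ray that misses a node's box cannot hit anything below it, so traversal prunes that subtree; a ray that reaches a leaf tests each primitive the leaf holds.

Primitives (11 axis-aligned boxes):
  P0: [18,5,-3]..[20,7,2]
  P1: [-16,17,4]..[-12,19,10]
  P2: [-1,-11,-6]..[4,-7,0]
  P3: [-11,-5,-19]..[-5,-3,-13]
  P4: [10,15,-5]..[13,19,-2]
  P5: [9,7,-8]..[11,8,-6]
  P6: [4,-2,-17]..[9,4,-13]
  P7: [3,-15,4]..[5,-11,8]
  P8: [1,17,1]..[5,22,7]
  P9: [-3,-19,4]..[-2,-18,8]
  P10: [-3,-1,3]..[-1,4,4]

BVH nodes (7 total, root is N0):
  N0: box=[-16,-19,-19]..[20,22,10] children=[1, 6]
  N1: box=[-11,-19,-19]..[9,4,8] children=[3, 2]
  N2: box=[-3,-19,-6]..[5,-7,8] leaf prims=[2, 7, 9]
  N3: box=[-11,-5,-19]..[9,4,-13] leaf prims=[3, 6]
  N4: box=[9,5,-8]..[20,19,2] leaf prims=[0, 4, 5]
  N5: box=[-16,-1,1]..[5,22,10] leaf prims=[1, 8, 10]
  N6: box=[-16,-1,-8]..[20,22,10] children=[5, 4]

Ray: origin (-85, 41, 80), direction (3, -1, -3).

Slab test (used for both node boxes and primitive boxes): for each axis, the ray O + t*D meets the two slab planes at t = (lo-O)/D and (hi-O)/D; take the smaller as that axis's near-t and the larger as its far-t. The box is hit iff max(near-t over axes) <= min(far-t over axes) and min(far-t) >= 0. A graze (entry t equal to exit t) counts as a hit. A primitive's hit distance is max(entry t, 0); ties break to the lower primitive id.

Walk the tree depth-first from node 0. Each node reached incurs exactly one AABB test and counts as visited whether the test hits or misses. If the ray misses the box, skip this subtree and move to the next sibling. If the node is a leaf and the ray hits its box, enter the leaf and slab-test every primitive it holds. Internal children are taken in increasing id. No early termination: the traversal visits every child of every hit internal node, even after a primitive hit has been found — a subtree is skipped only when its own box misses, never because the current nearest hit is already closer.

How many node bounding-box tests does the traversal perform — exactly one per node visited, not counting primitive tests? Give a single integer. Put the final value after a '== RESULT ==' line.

Trace the traversal:
N0 x:[23,35] y:[19,60] z:[70/3,33] -> hit [70/3,33], descend [1, 6]
  N1 x:[74/3,94/3] y:[37,60] z:[24,33] -> miss, prune
  N6 x:[23,35] y:[19,42] z:[70/3,88/3] -> hit [70/3,88/3], descend [4, 5]
    N4 x:[94/3,35] y:[22,36] z:[26,88/3] -> miss, prune
    N5 x:[23,30] y:[19,42] z:[70/3,79/3] -> hit [70/3,79/3] leaf, test {P1@t=70/3, P8(miss), P10(miss)}

Summary -> nodes [0, 1, 6, 4, 5]; box-tests=5; leaf-entries=1; first=P1

== RESULT ==
5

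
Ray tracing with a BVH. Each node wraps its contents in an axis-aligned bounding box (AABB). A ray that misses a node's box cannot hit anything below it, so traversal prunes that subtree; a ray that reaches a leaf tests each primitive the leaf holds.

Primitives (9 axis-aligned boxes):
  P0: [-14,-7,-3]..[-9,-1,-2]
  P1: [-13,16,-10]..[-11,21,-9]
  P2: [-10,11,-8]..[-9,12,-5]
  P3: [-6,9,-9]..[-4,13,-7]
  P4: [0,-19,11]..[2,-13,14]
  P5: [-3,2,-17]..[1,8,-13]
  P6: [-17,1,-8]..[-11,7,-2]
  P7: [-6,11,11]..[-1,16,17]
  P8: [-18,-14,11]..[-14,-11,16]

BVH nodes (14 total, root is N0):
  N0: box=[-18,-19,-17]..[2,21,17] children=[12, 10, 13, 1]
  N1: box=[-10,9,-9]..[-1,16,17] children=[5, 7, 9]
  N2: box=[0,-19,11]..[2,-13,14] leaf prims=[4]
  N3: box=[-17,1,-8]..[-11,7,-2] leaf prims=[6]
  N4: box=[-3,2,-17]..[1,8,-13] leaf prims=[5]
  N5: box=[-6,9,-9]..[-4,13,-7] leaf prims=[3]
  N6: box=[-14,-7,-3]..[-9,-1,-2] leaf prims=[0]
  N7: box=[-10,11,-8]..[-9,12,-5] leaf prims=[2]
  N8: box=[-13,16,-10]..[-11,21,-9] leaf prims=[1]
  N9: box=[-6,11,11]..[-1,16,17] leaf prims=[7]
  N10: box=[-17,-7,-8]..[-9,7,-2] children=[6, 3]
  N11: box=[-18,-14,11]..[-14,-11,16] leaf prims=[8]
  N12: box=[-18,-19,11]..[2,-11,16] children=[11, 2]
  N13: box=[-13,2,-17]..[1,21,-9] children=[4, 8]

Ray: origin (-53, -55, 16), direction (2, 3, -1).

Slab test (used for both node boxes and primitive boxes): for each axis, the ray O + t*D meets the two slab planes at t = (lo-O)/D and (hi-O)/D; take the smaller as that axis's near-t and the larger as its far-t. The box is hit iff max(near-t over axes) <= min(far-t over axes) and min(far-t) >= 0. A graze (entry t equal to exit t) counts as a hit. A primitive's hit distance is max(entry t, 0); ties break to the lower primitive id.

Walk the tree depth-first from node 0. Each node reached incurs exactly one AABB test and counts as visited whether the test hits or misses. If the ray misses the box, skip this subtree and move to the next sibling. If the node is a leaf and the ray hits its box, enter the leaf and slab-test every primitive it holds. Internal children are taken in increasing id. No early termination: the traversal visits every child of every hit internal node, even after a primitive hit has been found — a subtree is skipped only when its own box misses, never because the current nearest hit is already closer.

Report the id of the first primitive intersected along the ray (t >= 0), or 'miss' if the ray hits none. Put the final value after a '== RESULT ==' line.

Trace the traversal:
N0 x:[35/2,55/2] y:[12,76/3] z:[-1,33] -> hit [35/2,76/3], descend [1, 10, 12, 13]
  N1 x:[43/2,26] y:[64/3,71/3] z:[-1,25] -> hit [43/2,71/3], descend [5, 7, 9]
    N5 x:[47/2,49/2] y:[64/3,68/3] z:[23,25] -> miss, prune
    N7 x:[43/2,22] y:[22,67/3] z:[21,24] -> hit [22,22] leaf, test {P2@t=22}
    N9 x:[47/2,26] y:[22,71/3] z:[-1,5] -> miss, prune
  N10 x:[18,22] y:[16,62/3] z:[18,24] -> hit [18,62/3], descend [3, 6]
    N3 x:[18,21] y:[56/3,62/3] z:[18,24] -> hit [56/3,62/3] leaf, test {P6@t=56/3}
    N6 x:[39/2,22] y:[16,18] z:[18,19] -> miss, prune
  N12 x:[35/2,55/2] y:[12,44/3] z:[0,5] -> miss, prune
  N13 x:[20,27] y:[19,76/3] z:[25,33] -> hit [25,76/3], descend [4, 8]
    N4 x:[25,27] y:[19,21] z:[29,33] -> miss, prune
    N8 x:[20,21] y:[71/3,76/3] z:[25,26] -> miss, prune

order=[0, 1, 5, 7, 9, 10, 3, 6, 12, 13, 4, 8]  |boxes|=12  |leaves|=2  hit=P6

== RESULT ==
6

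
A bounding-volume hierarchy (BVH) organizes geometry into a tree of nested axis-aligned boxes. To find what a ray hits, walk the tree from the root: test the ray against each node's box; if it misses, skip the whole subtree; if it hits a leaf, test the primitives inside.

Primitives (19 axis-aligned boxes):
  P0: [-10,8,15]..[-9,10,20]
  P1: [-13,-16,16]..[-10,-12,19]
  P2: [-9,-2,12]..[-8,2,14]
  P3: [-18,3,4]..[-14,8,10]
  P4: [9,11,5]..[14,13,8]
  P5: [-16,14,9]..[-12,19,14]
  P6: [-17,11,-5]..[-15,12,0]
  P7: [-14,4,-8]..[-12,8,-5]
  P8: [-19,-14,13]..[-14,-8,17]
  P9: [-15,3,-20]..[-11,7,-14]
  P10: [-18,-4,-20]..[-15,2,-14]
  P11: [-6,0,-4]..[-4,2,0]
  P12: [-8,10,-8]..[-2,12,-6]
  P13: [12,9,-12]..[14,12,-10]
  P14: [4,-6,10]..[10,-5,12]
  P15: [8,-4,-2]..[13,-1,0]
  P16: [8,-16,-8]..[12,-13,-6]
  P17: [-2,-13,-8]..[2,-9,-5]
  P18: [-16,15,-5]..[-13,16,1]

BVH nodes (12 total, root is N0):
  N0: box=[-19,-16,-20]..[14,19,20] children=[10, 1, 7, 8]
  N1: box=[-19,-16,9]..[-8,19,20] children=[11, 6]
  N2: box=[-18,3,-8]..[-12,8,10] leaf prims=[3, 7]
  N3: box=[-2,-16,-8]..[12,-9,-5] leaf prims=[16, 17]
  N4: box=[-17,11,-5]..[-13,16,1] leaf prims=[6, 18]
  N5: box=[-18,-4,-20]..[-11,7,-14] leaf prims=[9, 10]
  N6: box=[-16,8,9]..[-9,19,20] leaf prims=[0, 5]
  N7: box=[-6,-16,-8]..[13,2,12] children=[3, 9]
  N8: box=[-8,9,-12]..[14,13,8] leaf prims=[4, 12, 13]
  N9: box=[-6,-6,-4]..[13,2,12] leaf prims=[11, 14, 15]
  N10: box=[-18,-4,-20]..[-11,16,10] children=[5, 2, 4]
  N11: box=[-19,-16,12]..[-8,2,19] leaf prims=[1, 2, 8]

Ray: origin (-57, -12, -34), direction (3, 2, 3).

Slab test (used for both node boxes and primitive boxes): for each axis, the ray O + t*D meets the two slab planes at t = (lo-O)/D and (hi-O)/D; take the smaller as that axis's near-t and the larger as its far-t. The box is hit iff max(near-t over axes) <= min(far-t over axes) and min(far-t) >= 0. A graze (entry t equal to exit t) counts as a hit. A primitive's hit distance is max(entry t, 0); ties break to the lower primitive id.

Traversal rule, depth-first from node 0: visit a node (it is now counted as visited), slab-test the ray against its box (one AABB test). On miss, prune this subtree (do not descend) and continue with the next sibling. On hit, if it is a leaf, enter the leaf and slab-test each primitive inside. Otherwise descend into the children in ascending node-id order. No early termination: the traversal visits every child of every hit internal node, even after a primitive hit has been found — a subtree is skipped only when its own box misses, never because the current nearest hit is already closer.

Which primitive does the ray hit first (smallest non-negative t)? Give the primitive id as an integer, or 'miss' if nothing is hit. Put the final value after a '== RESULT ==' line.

Trace the traversal:
N0 x:[38/3,71/3] y:[-2,31/2] z:[14/3,18] -> hit [38/3,31/2], descend [1, 7, 8, 10]
  N1 x:[38/3,49/3] y:[-2,31/2] z:[43/3,18] -> hit [43/3,31/2], descend [6, 11]
    N6 x:[41/3,16] y:[10,31/2] z:[43/3,18] -> hit [43/3,31/2] leaf, test {P0(miss), P5@t=43/3}
    N11 x:[38/3,49/3] y:[-2,7] z:[46/3,53/3] -> miss, prune
  N7 x:[17,70/3] y:[-2,7] z:[26/3,46/3] -> miss, prune
  N8 x:[49/3,71/3] y:[21/2,25/2] z:[22/3,14] -> miss, prune
  N10 x:[13,46/3] y:[4,14] z:[14/3,44/3] -> hit [13,14], descend [2, 4, 5]
    N2 x:[13,15] y:[15/2,10] z:[26/3,44/3] -> miss, prune
    N4 x:[40/3,44/3] y:[23/2,14] z:[29/3,35/3] -> miss, prune
    N5 x:[13,46/3] y:[4,19/2] z:[14/3,20/3] -> miss, prune

Visited [0, 1, 6, 11, 7, 8, 10, 2, 4, 5]. Tests: 10 box, 1 leaf. Nearest: P5.

== RESULT ==
5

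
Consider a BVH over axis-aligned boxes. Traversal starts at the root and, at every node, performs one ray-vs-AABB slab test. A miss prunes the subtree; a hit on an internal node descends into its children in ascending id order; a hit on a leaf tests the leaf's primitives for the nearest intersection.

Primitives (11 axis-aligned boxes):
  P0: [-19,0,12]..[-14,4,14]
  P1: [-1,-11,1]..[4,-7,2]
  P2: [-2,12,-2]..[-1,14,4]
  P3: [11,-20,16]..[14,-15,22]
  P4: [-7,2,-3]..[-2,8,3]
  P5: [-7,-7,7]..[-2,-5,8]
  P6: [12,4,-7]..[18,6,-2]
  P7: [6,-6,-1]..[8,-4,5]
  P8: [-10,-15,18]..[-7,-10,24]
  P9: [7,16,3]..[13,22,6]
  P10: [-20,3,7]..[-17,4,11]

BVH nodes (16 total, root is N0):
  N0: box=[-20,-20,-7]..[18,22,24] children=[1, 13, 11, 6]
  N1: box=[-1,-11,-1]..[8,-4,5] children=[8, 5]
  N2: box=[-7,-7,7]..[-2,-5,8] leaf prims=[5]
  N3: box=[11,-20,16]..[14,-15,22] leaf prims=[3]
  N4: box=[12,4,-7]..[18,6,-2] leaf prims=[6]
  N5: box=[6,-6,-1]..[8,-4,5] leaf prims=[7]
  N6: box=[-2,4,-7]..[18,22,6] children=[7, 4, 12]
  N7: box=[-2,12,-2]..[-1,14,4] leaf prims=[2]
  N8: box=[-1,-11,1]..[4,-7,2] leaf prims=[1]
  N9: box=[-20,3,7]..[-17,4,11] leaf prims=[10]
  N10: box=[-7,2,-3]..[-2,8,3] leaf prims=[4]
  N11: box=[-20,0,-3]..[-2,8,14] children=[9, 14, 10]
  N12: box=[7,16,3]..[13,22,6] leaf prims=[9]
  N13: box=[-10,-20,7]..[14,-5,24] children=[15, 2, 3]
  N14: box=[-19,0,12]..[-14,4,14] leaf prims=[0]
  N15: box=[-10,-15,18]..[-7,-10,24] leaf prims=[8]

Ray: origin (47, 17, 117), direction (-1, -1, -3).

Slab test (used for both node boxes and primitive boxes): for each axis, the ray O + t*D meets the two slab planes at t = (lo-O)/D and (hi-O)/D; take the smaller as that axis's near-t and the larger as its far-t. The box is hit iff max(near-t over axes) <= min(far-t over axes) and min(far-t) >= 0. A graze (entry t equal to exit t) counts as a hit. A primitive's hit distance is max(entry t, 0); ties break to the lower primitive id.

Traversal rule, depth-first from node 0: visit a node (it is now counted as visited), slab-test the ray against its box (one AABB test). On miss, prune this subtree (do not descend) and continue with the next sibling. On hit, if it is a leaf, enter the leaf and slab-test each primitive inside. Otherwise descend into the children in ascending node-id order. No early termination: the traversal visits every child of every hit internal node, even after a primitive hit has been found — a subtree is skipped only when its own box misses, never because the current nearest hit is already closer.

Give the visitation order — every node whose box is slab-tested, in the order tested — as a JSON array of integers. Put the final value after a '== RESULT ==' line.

Traverse from the root:
N0 x:[29,67] y:[-5,37] z:[31,124/3] -> hit [31,37], descend [1, 6, 11, 13]
  N1 x:[39,48] y:[21,28] z:[112/3,118/3] -> miss, prune
  N6 x:[29,49] y:[-5,13] z:[37,124/3] -> miss, prune
  N11 x:[49,67] y:[9,17] z:[103/3,40] -> miss, prune
  N13 x:[33,57] y:[22,37] z:[31,110/3] -> hit [33,110/3], descend [2, 3, 15]
    N2 x:[49,54] y:[22,24] z:[109/3,110/3] -> miss, prune
    N3 x:[33,36] y:[32,37] z:[95/3,101/3] -> hit [33,101/3] leaf, test {P3@t=33}
    N15 x:[54,57] y:[27,32] z:[31,33] -> miss, prune

order=[0, 1, 6, 11, 13, 2, 3, 15]  |boxes|=8  |leaves|=1  hit=P3

== RESULT ==
[0, 1, 6, 11, 13, 2, 3, 15]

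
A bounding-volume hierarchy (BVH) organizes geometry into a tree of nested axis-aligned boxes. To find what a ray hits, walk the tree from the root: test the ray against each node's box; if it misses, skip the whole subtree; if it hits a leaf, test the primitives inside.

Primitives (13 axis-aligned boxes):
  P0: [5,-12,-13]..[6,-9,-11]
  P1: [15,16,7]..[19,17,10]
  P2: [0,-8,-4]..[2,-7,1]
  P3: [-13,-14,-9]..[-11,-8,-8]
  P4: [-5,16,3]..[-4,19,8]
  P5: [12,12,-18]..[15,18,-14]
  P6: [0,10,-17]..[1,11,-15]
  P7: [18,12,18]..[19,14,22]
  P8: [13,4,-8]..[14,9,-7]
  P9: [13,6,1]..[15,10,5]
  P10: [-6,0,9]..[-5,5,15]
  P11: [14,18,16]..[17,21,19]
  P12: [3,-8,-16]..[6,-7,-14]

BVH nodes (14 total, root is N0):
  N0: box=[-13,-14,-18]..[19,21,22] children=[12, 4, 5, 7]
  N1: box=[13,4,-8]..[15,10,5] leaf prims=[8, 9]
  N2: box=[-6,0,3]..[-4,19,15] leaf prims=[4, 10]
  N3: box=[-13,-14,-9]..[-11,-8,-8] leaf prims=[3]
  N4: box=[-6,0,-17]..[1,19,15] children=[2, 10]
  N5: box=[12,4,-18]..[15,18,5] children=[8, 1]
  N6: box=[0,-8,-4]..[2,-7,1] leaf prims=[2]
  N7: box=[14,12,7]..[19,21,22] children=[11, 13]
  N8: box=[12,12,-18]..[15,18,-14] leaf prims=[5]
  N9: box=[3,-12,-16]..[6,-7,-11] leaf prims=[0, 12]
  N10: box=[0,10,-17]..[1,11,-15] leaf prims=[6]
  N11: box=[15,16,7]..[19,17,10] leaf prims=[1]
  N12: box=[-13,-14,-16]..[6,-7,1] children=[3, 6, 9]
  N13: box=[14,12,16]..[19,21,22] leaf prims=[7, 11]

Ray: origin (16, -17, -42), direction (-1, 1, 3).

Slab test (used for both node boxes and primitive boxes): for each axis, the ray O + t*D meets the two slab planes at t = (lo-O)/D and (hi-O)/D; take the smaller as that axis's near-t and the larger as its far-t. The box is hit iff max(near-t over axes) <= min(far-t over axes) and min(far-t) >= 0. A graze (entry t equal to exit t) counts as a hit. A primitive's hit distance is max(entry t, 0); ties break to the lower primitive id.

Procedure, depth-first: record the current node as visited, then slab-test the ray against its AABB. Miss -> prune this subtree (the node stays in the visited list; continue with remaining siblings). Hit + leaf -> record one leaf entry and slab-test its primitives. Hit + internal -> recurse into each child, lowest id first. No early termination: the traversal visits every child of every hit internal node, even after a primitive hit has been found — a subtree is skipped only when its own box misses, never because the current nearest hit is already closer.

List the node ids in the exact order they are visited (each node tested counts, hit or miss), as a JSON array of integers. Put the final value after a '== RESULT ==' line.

Trace the traversal:
N0 x:[-3,29] y:[3,38] z:[8,64/3] -> hit [8,64/3], descend [4, 5, 7, 12]
  N4 x:[15,22] y:[17,36] z:[25/3,19] -> hit [17,19], descend [2, 10]
    N2 x:[20,22] y:[17,36] z:[15,19] -> miss, prune
    N10 x:[15,16] y:[27,28] z:[25/3,9] -> miss, prune
  N5 x:[1,4] y:[21,35] z:[8,47/3] -> miss, prune
  N7 x:[-3,2] y:[29,38] z:[49/3,64/3] -> miss, prune
  N12 x:[10,29] y:[3,10] z:[26/3,43/3] -> hit [10,10], descend [3, 6, 9]
    N3 x:[27,29] y:[3,9] z:[11,34/3] -> miss, prune
    N6 x:[14,16] y:[9,10] z:[38/3,43/3] -> miss, prune
    N9 x:[10,13] y:[5,10] z:[26/3,31/3] -> hit [10,10] leaf, test {P0(miss), P12(miss)}

order=[0, 4, 2, 10, 5, 7, 12, 3, 6, 9]  |boxes|=10  |leaves|=1  hit=miss

== RESULT ==
[0, 4, 2, 10, 5, 7, 12, 3, 6, 9]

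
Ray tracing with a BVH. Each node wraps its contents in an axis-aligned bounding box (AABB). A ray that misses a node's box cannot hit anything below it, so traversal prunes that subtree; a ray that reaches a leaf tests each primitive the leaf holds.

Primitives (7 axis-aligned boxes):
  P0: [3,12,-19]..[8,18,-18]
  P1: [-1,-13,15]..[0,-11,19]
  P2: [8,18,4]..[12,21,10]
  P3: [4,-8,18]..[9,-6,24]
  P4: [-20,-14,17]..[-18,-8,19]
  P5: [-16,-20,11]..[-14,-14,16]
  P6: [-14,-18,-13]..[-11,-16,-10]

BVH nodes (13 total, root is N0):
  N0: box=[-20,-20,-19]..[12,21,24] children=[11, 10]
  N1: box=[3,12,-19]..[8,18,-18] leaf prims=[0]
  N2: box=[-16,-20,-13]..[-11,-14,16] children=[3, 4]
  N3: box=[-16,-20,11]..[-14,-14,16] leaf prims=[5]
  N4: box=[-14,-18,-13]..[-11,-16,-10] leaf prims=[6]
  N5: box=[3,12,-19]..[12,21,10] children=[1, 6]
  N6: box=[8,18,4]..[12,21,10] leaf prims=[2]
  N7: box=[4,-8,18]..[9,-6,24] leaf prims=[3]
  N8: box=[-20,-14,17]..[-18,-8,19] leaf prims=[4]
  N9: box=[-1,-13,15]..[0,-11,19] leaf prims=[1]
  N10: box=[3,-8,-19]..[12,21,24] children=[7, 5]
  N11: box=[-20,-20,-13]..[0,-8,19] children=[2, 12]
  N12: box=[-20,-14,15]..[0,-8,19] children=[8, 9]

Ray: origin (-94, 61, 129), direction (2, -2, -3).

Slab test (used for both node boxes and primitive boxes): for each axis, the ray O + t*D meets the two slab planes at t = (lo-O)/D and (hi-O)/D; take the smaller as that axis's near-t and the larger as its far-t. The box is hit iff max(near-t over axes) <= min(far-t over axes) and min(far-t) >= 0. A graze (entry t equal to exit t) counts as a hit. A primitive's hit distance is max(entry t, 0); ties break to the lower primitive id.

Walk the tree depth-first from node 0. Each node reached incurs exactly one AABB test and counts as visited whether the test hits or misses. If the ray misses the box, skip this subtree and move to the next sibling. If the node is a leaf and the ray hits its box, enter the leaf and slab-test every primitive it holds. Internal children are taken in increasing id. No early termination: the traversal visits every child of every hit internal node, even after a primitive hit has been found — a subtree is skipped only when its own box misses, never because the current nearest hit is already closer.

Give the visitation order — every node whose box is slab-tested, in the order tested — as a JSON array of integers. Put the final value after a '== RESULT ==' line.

Walk:
N0 x:[37,53] y:[20,81/2] z:[35,148/3] -> hit [37,81/2], descend [10, 11]
  N10 x:[97/2,53] y:[20,69/2] z:[35,148/3] -> miss, prune
  N11 x:[37,47] y:[69/2,81/2] z:[110/3,142/3] -> hit [37,81/2], descend [2, 12]
    N2 x:[39,83/2] y:[75/2,81/2] z:[113/3,142/3] -> hit [39,81/2], descend [3, 4]
      N3 x:[39,40] y:[75/2,81/2] z:[113/3,118/3] -> hit [39,118/3] leaf, test {P5@t=39}
      N4 x:[40,83/2] y:[77/2,79/2] z:[139/3,142/3] -> miss, prune
    N12 x:[37,47] y:[69/2,75/2] z:[110/3,38] -> hit [37,75/2], descend [8, 9]
      N8 x:[37,38] y:[69/2,75/2] z:[110/3,112/3] -> hit [37,112/3] leaf, test {P4@t=37}
      N9 x:[93/2,47] y:[36,37] z:[110/3,38] -> miss, prune

9 AABB tests over nodes [0, 10, 11, 2, 3, 4, 12, 8, 9]; 2 leaves entered; closest P4.

== RESULT ==
[0, 10, 11, 2, 3, 4, 12, 8, 9]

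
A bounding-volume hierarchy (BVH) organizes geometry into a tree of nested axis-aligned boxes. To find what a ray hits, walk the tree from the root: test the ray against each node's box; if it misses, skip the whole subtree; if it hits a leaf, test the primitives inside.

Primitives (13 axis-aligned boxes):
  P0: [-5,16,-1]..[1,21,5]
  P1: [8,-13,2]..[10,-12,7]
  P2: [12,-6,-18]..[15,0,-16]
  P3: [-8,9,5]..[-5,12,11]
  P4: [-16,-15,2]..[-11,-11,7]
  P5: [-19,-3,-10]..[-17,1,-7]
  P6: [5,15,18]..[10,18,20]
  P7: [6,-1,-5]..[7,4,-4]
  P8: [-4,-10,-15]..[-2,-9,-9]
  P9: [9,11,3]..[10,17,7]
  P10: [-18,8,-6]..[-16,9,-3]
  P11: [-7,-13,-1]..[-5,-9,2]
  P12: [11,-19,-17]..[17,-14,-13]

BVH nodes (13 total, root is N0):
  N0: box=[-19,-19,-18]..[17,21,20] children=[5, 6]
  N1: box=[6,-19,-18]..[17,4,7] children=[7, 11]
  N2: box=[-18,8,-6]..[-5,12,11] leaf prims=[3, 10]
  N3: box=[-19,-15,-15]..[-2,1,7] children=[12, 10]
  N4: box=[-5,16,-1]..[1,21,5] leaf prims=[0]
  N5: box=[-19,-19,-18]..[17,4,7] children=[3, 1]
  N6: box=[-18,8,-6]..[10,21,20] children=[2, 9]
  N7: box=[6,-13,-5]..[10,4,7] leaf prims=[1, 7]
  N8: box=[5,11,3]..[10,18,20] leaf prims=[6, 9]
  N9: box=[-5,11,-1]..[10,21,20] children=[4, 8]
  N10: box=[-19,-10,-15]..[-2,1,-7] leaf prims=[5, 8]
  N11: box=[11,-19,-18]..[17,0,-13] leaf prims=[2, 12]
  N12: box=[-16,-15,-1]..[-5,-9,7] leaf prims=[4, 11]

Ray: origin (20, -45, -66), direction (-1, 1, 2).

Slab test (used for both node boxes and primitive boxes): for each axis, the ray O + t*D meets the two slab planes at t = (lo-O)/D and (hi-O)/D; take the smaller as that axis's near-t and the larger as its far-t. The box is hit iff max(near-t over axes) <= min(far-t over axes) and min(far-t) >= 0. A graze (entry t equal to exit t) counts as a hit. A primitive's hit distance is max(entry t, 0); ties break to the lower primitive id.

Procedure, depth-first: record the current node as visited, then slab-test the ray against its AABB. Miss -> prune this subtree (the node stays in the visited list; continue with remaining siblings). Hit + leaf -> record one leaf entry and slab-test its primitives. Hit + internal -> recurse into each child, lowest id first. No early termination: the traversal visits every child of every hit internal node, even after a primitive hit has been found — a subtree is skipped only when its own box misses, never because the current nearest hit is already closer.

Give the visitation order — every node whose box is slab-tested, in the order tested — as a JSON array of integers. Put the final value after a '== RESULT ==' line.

Trace the traversal:
N0 x:[3,39] y:[26,66] z:[24,43] -> hit [26,39], descend [5, 6]
  N5 x:[3,39] y:[26,49] z:[24,73/2] -> hit [26,73/2], descend [1, 3]
    N1 x:[3,14] y:[26,49] z:[24,73/2] -> miss, prune
    N3 x:[22,39] y:[30,46] z:[51/2,73/2] -> hit [30,73/2], descend [10, 12]
      N10 x:[22,39] y:[35,46] z:[51/2,59/2] -> miss, prune
      N12 x:[25,36] y:[30,36] z:[65/2,73/2] -> hit [65/2,36] leaf, test {P4@t=34, P11(miss)}
  N6 x:[10,38] y:[53,66] z:[30,43] -> miss, prune

order=[0, 5, 1, 3, 10, 12, 6]  |boxes|=7  |leaves|=1  hit=P4

== RESULT ==
[0, 5, 1, 3, 10, 12, 6]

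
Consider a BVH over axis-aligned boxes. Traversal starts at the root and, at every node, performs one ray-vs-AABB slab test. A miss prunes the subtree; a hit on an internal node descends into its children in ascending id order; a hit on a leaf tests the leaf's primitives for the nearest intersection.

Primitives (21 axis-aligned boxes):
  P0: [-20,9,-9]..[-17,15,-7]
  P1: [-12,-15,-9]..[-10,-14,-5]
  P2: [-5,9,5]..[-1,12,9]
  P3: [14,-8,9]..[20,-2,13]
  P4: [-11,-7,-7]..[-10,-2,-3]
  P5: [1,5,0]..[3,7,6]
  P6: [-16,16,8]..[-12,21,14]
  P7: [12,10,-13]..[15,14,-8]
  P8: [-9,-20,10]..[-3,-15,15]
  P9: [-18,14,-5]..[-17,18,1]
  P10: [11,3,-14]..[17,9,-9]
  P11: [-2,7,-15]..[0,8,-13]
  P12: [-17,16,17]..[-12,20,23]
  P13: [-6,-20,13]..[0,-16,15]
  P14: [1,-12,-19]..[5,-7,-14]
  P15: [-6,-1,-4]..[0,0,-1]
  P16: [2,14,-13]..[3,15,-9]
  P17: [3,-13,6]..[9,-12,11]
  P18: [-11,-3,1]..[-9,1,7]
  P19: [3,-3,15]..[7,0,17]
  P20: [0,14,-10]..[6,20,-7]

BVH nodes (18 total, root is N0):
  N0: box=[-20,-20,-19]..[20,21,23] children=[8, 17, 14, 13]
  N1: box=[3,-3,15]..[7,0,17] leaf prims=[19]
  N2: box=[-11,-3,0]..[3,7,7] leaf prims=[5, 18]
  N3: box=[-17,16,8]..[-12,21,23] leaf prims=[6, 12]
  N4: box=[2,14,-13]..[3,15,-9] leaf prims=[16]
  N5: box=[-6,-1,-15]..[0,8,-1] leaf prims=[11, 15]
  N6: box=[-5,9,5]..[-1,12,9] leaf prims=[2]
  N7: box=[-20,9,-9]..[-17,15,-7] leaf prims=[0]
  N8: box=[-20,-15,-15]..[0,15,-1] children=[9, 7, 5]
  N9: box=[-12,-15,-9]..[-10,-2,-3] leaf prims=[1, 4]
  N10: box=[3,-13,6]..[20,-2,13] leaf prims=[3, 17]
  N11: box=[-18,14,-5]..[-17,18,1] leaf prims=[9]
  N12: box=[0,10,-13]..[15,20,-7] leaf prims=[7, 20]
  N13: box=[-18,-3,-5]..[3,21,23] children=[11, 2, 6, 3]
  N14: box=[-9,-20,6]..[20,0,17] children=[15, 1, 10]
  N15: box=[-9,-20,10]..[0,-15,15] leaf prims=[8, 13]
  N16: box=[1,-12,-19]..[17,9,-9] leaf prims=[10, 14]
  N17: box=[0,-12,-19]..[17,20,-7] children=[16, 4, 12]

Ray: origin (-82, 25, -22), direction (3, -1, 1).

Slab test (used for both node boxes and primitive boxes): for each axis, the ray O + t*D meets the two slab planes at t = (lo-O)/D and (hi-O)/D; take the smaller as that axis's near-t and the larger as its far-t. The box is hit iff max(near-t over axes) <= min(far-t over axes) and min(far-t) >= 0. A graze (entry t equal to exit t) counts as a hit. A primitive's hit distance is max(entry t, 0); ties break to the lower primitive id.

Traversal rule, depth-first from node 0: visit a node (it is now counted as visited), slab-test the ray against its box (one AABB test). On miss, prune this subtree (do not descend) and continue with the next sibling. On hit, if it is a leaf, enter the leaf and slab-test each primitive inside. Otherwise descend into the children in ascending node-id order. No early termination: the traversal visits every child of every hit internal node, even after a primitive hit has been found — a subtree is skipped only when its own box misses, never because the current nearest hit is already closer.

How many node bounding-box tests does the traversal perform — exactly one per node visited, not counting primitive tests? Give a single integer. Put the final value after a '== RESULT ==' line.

Walk:
N0 x:[62/3,34] y:[4,45] z:[3,45] -> hit [62/3,34], descend [8, 13, 14, 17]
  N8 x:[62/3,82/3] y:[10,40] z:[7,21] -> hit [62/3,21], descend [5, 7, 9]
    N5 x:[76/3,82/3] y:[17,26] z:[7,21] -> miss, prune
    N7 x:[62/3,65/3] y:[10,16] z:[13,15] -> miss, prune
    N9 x:[70/3,24] y:[27,40] z:[13,19] -> miss, prune
  N13 x:[64/3,85/3] y:[4,28] z:[17,45] -> hit [64/3,28], descend [2, 3, 6, 11]
    N2 x:[71/3,85/3] y:[18,28] z:[22,29] -> hit [71/3,28] leaf, test {P5(miss), P18@t=24}
    N3 x:[65/3,70/3] y:[4,9] z:[30,45] -> miss, prune
    N6 x:[77/3,27] y:[13,16] z:[27,31] -> miss, prune
    N11 x:[64/3,65/3] y:[7,11] z:[17,23] -> miss, prune
  N14 x:[73/3,34] y:[25,45] z:[28,39] -> hit [28,34], descend [1, 10, 15]
    N1 x:[85/3,89/3] y:[25,28] z:[37,39] -> miss, prune
    N10 x:[85/3,34] y:[27,38] z:[28,35] -> hit [85/3,34] leaf, test {P3@t=32, P17(miss)}
    N15 x:[73/3,82/3] y:[40,45] z:[32,37] -> miss, prune
  N17 x:[82/3,33] y:[5,37] z:[3,15] -> miss, prune

order=[0, 8, 5, 7, 9, 13, 2, 3, 6, 11, 14, 1, 10, 15, 17]  |boxes|=15  |leaves|=2  hit=P18

== RESULT ==
15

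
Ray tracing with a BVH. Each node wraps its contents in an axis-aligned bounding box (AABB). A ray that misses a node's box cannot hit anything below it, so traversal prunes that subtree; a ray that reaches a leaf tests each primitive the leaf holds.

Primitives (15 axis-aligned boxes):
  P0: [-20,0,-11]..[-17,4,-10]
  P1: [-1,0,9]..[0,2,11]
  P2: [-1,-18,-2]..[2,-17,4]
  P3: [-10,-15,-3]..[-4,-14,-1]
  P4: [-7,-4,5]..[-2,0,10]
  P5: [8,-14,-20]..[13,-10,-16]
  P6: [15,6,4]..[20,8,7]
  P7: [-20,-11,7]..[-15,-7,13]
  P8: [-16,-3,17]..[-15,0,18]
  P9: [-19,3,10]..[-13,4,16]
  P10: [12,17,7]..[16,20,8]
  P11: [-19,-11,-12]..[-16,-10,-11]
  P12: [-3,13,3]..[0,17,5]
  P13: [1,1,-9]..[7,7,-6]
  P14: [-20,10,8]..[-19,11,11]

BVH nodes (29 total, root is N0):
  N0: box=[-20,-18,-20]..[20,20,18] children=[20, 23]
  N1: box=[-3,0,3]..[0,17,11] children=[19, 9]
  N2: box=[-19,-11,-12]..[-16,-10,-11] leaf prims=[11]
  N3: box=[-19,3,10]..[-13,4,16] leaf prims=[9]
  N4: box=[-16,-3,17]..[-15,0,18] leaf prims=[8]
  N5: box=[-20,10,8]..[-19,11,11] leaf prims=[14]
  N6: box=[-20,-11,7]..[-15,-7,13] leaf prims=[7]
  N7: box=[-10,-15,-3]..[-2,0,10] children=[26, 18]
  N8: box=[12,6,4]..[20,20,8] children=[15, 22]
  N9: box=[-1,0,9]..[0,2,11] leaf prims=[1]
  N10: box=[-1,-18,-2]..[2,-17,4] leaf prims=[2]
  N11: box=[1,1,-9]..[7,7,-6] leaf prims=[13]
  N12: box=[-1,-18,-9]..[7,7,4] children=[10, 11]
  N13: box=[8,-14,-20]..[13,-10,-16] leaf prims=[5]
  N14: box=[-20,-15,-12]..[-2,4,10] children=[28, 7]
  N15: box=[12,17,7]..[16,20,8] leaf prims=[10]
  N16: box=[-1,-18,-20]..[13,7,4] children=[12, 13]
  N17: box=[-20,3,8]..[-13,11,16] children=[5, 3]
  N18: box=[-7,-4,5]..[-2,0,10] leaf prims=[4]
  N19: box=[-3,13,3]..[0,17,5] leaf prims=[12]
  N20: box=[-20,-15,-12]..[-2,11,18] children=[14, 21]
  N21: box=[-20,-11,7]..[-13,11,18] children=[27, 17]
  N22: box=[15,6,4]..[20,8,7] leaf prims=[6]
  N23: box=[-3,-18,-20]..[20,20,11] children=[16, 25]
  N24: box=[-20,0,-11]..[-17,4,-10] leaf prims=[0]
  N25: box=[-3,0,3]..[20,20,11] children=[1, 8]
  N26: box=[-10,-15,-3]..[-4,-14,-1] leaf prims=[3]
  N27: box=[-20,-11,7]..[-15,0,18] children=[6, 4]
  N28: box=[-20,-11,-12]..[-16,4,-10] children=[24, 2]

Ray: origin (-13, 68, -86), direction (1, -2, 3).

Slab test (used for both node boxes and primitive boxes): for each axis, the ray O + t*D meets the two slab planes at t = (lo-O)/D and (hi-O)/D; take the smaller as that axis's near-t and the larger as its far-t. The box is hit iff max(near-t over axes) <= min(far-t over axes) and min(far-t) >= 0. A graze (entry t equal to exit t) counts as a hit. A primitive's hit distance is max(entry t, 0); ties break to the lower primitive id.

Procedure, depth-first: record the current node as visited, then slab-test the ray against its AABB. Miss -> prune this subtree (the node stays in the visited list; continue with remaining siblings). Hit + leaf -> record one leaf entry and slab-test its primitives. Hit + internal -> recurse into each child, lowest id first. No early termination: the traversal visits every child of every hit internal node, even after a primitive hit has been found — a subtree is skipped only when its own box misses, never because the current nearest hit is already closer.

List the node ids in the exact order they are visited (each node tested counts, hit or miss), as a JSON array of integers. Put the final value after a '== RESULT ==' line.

Traverse from the root:
N0 x:[-7,33] y:[24,43] z:[22,104/3] -> hit [24,33], descend [20, 23]
  N20 x:[-7,11] y:[57/2,83/2] z:[74/3,104/3] -> miss, prune
  N23 x:[10,33] y:[24,43] z:[22,97/3] -> hit [24,97/3], descend [16, 25]
    N16 x:[12,26] y:[61/2,43] z:[22,30] -> miss, prune
    N25 x:[10,33] y:[24,34] z:[89/3,97/3] -> hit [89/3,97/3], descend [1, 8]
      N1 x:[10,13] y:[51/2,34] z:[89/3,97/3] -> miss, prune
      N8 x:[25,33] y:[24,31] z:[30,94/3] -> hit [30,31], descend [15, 22]
        N15 x:[25,29] y:[24,51/2] z:[31,94/3] -> miss, prune
        N22 x:[28,33] y:[30,31] z:[30,31] -> hit [30,31] leaf, test {P6@t=30}

order=[0, 20, 23, 16, 25, 1, 8, 15, 22]  |boxes|=9  |leaves|=1  hit=P6

== RESULT ==
[0, 20, 23, 16, 25, 1, 8, 15, 22]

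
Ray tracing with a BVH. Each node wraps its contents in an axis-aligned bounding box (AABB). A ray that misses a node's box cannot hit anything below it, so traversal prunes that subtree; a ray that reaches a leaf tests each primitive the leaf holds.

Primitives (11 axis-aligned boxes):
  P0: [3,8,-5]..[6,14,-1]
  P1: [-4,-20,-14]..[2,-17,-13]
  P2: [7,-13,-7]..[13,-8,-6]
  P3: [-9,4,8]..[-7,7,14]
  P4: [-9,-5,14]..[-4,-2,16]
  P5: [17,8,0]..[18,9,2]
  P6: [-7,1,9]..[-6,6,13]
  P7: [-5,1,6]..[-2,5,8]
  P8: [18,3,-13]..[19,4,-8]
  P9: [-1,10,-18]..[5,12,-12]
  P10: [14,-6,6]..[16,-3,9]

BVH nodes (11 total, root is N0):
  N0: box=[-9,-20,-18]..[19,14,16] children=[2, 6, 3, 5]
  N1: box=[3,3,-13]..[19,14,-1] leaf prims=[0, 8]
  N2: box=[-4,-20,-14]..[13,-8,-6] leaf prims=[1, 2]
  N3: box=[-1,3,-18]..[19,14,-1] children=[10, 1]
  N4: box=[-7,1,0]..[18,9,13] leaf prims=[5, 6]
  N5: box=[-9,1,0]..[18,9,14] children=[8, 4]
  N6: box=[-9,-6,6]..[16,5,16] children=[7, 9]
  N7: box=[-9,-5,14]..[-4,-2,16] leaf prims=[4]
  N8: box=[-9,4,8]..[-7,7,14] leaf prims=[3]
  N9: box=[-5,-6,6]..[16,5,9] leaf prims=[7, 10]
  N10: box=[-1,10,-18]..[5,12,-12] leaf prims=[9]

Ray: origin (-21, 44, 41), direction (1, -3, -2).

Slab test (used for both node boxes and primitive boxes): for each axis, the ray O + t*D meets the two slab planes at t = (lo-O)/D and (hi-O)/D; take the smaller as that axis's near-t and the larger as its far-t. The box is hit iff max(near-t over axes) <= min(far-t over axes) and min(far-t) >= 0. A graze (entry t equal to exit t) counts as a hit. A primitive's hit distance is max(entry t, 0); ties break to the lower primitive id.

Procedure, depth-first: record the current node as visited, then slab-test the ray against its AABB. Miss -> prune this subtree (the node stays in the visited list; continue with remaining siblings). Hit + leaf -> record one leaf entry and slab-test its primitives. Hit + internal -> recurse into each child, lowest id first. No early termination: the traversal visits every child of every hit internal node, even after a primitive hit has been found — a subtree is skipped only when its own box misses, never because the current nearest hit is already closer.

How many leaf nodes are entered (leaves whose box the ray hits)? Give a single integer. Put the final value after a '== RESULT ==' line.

Trace the traversal:
N0 x:[12,40] y:[10,64/3] z:[25/2,59/2] -> hit [25/2,64/3], descend [2, 3, 5, 6]
  N2 x:[17,34] y:[52/3,64/3] z:[47/2,55/2] -> miss, prune
  N3 x:[20,40] y:[10,41/3] z:[21,59/2] -> miss, prune
  N5 x:[12,39] y:[35/3,43/3] z:[27/2,41/2] -> hit [27/2,43/3], descend [4, 8]
    N4 x:[14,39] y:[35/3,43/3] z:[14,41/2] -> hit [14,43/3] leaf, test {P5(miss), P6@t=14}
    N8 x:[12,14] y:[37/3,40/3] z:[27/2,33/2] -> miss, prune
  N6 x:[12,37] y:[13,50/3] z:[25/2,35/2] -> hit [13,50/3], descend [7, 9]
    N7 x:[12,17] y:[46/3,49/3] z:[25/2,27/2] -> miss, prune
    N9 x:[16,37] y:[13,50/3] z:[16,35/2] -> hit [16,50/3] leaf, test {P7(miss), P10(miss)}

Summary -> nodes [0, 2, 3, 5, 4, 8, 6, 7, 9]; box-tests=9; leaf-entries=2; first=P6

== RESULT ==
2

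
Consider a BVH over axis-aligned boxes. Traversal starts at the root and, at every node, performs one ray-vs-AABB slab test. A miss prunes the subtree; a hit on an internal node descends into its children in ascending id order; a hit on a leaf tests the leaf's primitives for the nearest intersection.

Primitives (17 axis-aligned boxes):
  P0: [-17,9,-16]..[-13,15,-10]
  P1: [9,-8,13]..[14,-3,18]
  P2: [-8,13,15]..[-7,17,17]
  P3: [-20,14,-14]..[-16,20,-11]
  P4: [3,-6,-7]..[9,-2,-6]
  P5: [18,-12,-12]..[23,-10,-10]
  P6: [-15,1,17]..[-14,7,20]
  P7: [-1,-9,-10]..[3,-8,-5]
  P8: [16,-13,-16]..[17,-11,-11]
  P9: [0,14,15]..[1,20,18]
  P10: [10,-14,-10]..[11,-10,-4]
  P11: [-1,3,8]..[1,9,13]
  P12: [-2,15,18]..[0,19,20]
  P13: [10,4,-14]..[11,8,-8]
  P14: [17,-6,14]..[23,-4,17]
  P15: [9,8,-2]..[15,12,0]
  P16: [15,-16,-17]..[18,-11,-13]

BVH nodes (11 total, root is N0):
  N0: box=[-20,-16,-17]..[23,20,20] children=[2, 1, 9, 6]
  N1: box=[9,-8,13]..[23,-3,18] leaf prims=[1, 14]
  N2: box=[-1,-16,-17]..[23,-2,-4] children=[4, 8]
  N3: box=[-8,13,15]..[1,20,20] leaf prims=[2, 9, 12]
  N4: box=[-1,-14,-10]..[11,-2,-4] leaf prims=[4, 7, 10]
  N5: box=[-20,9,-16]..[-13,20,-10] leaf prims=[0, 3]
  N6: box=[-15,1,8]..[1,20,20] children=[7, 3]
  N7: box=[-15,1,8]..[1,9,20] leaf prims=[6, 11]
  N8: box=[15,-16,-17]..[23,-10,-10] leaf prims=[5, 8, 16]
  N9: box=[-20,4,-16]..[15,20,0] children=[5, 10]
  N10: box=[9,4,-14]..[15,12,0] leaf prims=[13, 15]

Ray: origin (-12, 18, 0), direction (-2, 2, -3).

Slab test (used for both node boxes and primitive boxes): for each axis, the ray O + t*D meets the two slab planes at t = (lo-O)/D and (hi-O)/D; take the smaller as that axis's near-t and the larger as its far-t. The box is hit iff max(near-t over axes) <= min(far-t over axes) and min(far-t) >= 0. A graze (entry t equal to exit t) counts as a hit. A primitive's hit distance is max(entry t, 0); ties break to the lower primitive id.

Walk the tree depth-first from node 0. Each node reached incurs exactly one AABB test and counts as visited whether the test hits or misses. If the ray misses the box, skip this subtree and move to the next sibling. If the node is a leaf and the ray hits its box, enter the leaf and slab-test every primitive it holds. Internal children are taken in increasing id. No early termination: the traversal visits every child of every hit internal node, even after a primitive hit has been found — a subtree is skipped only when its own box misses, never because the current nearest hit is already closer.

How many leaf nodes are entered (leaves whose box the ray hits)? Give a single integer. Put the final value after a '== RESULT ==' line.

Walk:
N0 x:[-35/2,4] y:[-17,1] z:[-20/3,17/3] -> hit [-20/3,1], descend [1, 2, 6, 9]
  N1 x:[-35/2,-21/2] y:[-13,-21/2] z:[-6,-13/3] -> miss, prune
  N2 x:[-35/2,-11/2] y:[-17,-10] z:[4/3,17/3] -> miss, prune
  N6 x:[-13/2,3/2] y:[-17/2,1] z:[-20/3,-8/3] -> miss, prune
  N9 x:[-27/2,4] y:[-7,1] z:[0,16/3] -> hit [0,1], descend [5, 10]
    N5 x:[1/2,4] y:[-9/2,1] z:[10/3,16/3] -> miss, prune
    N10 x:[-27/2,-21/2] y:[-7,-3] z:[0,14/3] -> miss, prune

Visited [0, 1, 2, 6, 9, 5, 10]. Tests: 7 box, 0 leaf. Nearest: miss.

== RESULT ==
0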